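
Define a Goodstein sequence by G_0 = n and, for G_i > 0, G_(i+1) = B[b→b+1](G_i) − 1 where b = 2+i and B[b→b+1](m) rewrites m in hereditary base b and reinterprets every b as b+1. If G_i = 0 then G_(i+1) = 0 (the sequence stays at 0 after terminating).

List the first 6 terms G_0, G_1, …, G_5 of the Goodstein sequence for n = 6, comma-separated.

(0) 6|_2 = 2^2 + 2 ↦ 3^3 + 3|_3 = 30 ⇒ 29
(1) 29|_3 = 3^3 + 2 ↦ 4^4 + 2|_4 = 258 ⇒ 257
(2) 257|_4 = 4^4 + 1 ↦ 5^5 + 1|_5 = 3126 ⇒ 3125
(3) 3125|_5 = 5^5 ↦ 6^6|_6 = 46656 ⇒ 46655
(4) 46655|_6 = 5·6^5 + 5·6^4 + 5·6^3 + 5·6^2 + 5·6 + 5 ↦ 5·7^5 + 5·7^4 + 5·7^3 + 5·7^2 + 5·7 + 5|_7 = 98040 ⇒ 98039

6, 29, 257, 3125, 46655, 98039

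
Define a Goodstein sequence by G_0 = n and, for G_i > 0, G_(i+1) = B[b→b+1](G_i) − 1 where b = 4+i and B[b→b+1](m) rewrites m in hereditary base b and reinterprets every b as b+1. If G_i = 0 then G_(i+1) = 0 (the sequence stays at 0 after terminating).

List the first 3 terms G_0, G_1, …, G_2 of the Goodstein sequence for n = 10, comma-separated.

G_0=10  [base 4] 2·4 + 2  →[4↦5]→  2·5 + 2 = 12  −1 ⇒ G_1=11
G_1=11  [base 5] 2·5 + 1  →[5↦6]→  2·6 + 1 = 13  −1 ⇒ G_2=12

10, 11, 12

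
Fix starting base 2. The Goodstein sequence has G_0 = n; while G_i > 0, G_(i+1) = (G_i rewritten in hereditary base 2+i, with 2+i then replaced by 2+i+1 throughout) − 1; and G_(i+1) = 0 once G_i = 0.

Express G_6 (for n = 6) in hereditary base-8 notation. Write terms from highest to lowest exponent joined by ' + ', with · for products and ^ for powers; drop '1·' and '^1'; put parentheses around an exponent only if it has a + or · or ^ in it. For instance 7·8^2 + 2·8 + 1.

(0) 6|_2 = 2^2 + 2 ↦ 3^3 + 3|_3 = 30 ⇒ 29
(1) 29|_3 = 3^3 + 2 ↦ 4^4 + 2|_4 = 258 ⇒ 257
(2) 257|_4 = 4^4 + 1 ↦ 5^5 + 1|_5 = 3126 ⇒ 3125
(3) 3125|_5 = 5^5 ↦ 6^6|_6 = 46656 ⇒ 46655
(4) 46655|_6 = 5·6^5 + 5·6^4 + 5·6^3 + 5·6^2 + 5·6 + 5 ↦ 5·7^5 + 5·7^4 + 5·7^3 + 5·7^2 + 5·7 + 5|_7 = 98040 ⇒ 98039
(5) 98039|_7 = 5·7^5 + 5·7^4 + 5·7^3 + 5·7^2 + 5·7 + 4 ↦ 5·8^5 + 5·8^4 + 5·8^3 + 5·8^2 + 5·8 + 4|_8 = 187244 ⇒ 187243
(6) 187243|_8 = 5·8^5 + 5·8^4 + 5·8^3 + 5·8^2 + 5·8 + 3 ↦ 5·9^5 + 5·9^4 + 5·9^3 + 5·9^2 + 5·9 + 3|_9 = 332148 ⇒ 332147

5·8^5 + 5·8^4 + 5·8^3 + 5·8^2 + 5·8 + 3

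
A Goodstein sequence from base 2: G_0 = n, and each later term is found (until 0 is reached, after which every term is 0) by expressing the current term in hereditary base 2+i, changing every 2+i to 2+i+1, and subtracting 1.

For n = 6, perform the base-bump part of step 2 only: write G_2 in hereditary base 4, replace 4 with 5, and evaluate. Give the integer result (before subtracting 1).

6 —HB2→ 2^2 + 2 —bump→ 3^3 + 3 = 30 —(−1)→ 29
29 —HB3→ 3^3 + 2 —bump→ 4^4 + 2 = 258 —(−1)→ 257

3126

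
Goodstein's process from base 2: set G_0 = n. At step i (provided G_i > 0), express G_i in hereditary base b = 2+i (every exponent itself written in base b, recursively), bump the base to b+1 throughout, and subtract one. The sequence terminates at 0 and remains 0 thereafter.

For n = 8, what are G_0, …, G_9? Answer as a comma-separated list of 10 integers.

8, 80, 553, 6310, 93395, 1647195, 33554571, 774841151, 20000000211, 570623341475

[0] 8 ≡ 2^(2 + 1) (base 2). Lift 3: 81. −1: 80.
[1] 80 ≡ 2·3^3 + 2·3^2 + 2·3 + 2 (base 3). Lift 4: 554. −1: 553.
[2] 553 ≡ 2·4^4 + 2·4^2 + 2·4 + 1 (base 4). Lift 5: 6311. −1: 6310.
[3] 6310 ≡ 2·5^5 + 2·5^2 + 2·5 (base 5). Lift 6: 93396. −1: 93395.
[4] 93395 ≡ 2·6^6 + 2·6^2 + 6 + 5 (base 6). Lift 7: 1647196. −1: 1647195.
[5] 1647195 ≡ 2·7^7 + 2·7^2 + 7 + 4 (base 7). Lift 8: 33554572. −1: 33554571.
[6] 33554571 ≡ 2·8^8 + 2·8^2 + 8 + 3 (base 8). Lift 9: 774841152. −1: 774841151.
[7] 774841151 ≡ 2·9^9 + 2·9^2 + 9 + 2 (base 9). Lift 10: 20000000212. −1: 20000000211.
[8] 20000000211 ≡ 2·10^10 + 2·10^2 + 10 + 1 (base 10). Lift 11: 570623341476. −1: 570623341475.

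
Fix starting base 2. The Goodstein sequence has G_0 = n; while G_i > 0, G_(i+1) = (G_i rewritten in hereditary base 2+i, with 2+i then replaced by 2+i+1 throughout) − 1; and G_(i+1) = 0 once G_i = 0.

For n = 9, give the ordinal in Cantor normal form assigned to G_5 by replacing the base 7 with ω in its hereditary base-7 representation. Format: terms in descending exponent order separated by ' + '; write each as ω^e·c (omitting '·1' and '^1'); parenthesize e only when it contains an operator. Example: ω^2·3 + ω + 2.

G_0 = 9. HB_2(9) = 2^(2 + 1) + 1. Bump = 82. G_1 = 81.
G_1 = 81. HB_3(81) = 3^(3 + 1). Bump = 1024. G_2 = 1023.
G_2 = 1023. HB_4(1023) = 3·4^4 + 3·4^3 + 3·4^2 + 3·4 + 3. Bump = 9843. G_3 = 9842.
G_3 = 9842. HB_5(9842) = 3·5^5 + 3·5^3 + 3·5^2 + 3·5 + 2. Bump = 140744. G_4 = 140743.
G_4 = 140743. HB_6(140743) = 3·6^6 + 3·6^3 + 3·6^2 + 3·6 + 1. Bump = 2471827. G_5 = 2471826.
G_5 = 2471826. HB_7(2471826) = 3·7^7 + 3·7^3 + 3·7^2 + 3·7. Bump = 50333400. G_6 = 50333399.

ω^ω·3 + ω^3·3 + ω^2·3 + ω·3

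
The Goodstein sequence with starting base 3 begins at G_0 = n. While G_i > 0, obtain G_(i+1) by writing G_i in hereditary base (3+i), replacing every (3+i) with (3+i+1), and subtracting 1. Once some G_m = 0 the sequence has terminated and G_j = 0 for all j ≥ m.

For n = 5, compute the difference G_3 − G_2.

G_0 = 5. HB_3(5) = 3 + 2. Bump = 6. G_1 = 5.
G_1 = 5. HB_4(5) = 4 + 1. Bump = 6. G_2 = 5.
G_2 = 5. HB_5(5) = 5. Bump = 6. G_3 = 5.

0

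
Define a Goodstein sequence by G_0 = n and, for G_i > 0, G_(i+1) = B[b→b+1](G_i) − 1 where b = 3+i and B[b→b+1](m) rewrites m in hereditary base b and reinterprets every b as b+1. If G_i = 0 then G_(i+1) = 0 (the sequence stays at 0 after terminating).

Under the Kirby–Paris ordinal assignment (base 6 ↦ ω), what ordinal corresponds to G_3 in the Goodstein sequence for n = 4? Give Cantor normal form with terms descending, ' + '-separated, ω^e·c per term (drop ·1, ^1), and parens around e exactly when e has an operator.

3

[0] 4 ≡ 3 + 1 (base 3). Lift 4: 5. −1: 4.
[1] 4 ≡ 4 (base 4). Lift 5: 5. −1: 4.
[2] 4 ≡ 4 (base 5). Lift 6: 4. −1: 3.
[3] 3 ≡ 3 (base 6). Lift 7: 3. −1: 2.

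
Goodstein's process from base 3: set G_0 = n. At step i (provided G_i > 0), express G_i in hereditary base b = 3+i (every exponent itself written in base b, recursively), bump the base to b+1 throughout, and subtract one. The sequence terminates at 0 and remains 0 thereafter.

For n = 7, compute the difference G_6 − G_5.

0

[0] 7 ≡ 2·3 + 1 (base 3). Lift 4: 9. −1: 8.
[1] 8 ≡ 2·4 (base 4). Lift 5: 10. −1: 9.
[2] 9 ≡ 5 + 4 (base 5). Lift 6: 10. −1: 9.
[3] 9 ≡ 6 + 3 (base 6). Lift 7: 10. −1: 9.
[4] 9 ≡ 7 + 2 (base 7). Lift 8: 10. −1: 9.
[5] 9 ≡ 8 + 1 (base 8). Lift 9: 10. −1: 9.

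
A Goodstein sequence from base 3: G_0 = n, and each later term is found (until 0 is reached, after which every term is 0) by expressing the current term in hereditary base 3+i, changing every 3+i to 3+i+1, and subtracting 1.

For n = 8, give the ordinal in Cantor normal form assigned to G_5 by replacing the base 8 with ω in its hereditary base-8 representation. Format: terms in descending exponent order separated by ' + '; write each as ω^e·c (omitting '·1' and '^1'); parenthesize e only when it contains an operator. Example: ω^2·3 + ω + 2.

(0) 8|_3 = 2·3 + 2 ↦ 2·4 + 2|_4 = 10 ⇒ 9
(1) 9|_4 = 2·4 + 1 ↦ 2·5 + 1|_5 = 11 ⇒ 10
(2) 10|_5 = 2·5 ↦ 2·6|_6 = 12 ⇒ 11
(3) 11|_6 = 6 + 5 ↦ 7 + 5|_7 = 12 ⇒ 11
(4) 11|_7 = 7 + 4 ↦ 8 + 4|_8 = 12 ⇒ 11
(5) 11|_8 = 8 + 3 ↦ 9 + 3|_9 = 12 ⇒ 11

ω + 3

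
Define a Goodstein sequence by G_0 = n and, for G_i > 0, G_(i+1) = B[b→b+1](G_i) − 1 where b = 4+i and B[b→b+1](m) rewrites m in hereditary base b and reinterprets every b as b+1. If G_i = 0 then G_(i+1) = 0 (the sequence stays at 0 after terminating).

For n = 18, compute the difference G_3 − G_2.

12

G_0 = 18. HB_4(18) = 4^2 + 2. Bump = 27. G_1 = 26.
G_1 = 26. HB_5(26) = 5^2 + 1. Bump = 37. G_2 = 36.
G_2 = 36. HB_6(36) = 6^2. Bump = 49. G_3 = 48.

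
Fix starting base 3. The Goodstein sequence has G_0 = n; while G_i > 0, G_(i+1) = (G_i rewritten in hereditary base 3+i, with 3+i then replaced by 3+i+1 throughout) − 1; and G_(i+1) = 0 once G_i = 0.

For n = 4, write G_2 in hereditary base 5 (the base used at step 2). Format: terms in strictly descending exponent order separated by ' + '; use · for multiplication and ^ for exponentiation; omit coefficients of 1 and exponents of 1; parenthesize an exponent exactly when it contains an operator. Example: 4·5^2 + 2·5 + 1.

4

base 3: 4 = 3 + 1; at 4: 4 + 1 = 5; next = 4
base 4: 4 = 4; at 5: 5 = 5; next = 4
base 5: 4 = 4; at 6: 4 = 4; next = 3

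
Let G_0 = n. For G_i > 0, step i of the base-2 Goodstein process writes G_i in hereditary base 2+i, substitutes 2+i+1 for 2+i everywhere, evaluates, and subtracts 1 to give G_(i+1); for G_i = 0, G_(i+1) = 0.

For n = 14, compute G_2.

base 2: 14 = 2^(2 + 1) + 2^2 + 2; at 3: 3^(3 + 1) + 3^3 + 3 = 111; next = 110
base 3: 110 = 3^(3 + 1) + 3^3 + 2; at 4: 4^(4 + 1) + 4^4 + 2 = 1282; next = 1281
base 4: 1281 = 4^(4 + 1) + 4^4 + 1; at 5: 5^(5 + 1) + 5^5 + 1 = 18751; next = 18750

1281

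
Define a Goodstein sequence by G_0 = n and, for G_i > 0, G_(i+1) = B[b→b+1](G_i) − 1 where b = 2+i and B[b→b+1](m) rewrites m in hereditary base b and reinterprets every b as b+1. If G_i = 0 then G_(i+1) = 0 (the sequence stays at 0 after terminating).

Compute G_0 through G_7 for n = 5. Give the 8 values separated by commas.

[0] 5 ≡ 2^2 + 1 (base 2). Lift 3: 28. −1: 27.
[1] 27 ≡ 3^3 (base 3). Lift 4: 256. −1: 255.
[2] 255 ≡ 3·4^3 + 3·4^2 + 3·4 + 3 (base 4). Lift 5: 468. −1: 467.
[3] 467 ≡ 3·5^3 + 3·5^2 + 3·5 + 2 (base 5). Lift 6: 776. −1: 775.
[4] 775 ≡ 3·6^3 + 3·6^2 + 3·6 + 1 (base 6). Lift 7: 1198. −1: 1197.
[5] 1197 ≡ 3·7^3 + 3·7^2 + 3·7 (base 7). Lift 8: 1752. −1: 1751.
[6] 1751 ≡ 3·8^3 + 3·8^2 + 2·8 + 7 (base 8). Lift 9: 2455. −1: 2454.

5, 27, 255, 467, 775, 1197, 1751, 2454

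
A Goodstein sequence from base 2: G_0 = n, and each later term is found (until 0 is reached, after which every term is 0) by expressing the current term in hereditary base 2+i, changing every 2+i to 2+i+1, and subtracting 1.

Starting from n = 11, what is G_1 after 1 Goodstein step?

84

(0) 11|_2 = 2^(2 + 1) + 2 + 1 ↦ 3^(3 + 1) + 3 + 1|_3 = 85 ⇒ 84
(1) 84|_3 = 3^(3 + 1) + 3 ↦ 4^(4 + 1) + 4|_4 = 1028 ⇒ 1027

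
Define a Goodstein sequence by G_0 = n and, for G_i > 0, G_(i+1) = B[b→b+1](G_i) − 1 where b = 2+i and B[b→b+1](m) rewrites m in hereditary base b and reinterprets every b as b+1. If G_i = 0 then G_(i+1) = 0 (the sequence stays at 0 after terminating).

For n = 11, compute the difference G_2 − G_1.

943

(0) 11|_2 = 2^(2 + 1) + 2 + 1 ↦ 3^(3 + 1) + 3 + 1|_3 = 85 ⇒ 84
(1) 84|_3 = 3^(3 + 1) + 3 ↦ 4^(4 + 1) + 4|_4 = 1028 ⇒ 1027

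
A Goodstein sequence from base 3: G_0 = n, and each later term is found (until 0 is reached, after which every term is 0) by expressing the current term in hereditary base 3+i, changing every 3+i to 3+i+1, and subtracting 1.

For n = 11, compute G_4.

11 —HB3→ 3^2 + 2 —bump→ 4^2 + 2 = 18 —(−1)→ 17
17 —HB4→ 4^2 + 1 —bump→ 5^2 + 1 = 26 —(−1)→ 25
25 —HB5→ 5^2 —bump→ 6^2 = 36 —(−1)→ 35
35 —HB6→ 5·6 + 5 —bump→ 5·7 + 5 = 40 —(−1)→ 39
39 —HB7→ 5·7 + 4 —bump→ 5·8 + 4 = 44 —(−1)→ 43

39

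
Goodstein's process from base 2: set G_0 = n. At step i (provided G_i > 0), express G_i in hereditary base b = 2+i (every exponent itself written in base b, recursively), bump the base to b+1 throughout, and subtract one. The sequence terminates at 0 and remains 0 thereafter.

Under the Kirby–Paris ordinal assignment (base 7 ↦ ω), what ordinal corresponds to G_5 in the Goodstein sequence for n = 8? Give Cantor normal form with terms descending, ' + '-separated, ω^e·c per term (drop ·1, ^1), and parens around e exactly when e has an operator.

i=0: 8 = 2^(2 + 1) (b=2); 2→3: 3^(3 + 1) = 81; 81−1 = 80
i=1: 80 = 2·3^3 + 2·3^2 + 2·3 + 2 (b=3); 3→4: 2·4^4 + 2·4^2 + 2·4 + 2 = 554; 554−1 = 553
i=2: 553 = 2·4^4 + 2·4^2 + 2·4 + 1 (b=4); 4→5: 2·5^5 + 2·5^2 + 2·5 + 1 = 6311; 6311−1 = 6310
i=3: 6310 = 2·5^5 + 2·5^2 + 2·5 (b=5); 5→6: 2·6^6 + 2·6^2 + 2·6 = 93396; 93396−1 = 93395
i=4: 93395 = 2·6^6 + 2·6^2 + 6 + 5 (b=6); 6→7: 2·7^7 + 2·7^2 + 7 + 5 = 1647196; 1647196−1 = 1647195
i=5: 1647195 = 2·7^7 + 2·7^2 + 7 + 4 (b=7); 7→8: 2·8^8 + 2·8^2 + 8 + 4 = 33554572; 33554572−1 = 33554571

ω^ω·2 + ω^2·2 + ω + 4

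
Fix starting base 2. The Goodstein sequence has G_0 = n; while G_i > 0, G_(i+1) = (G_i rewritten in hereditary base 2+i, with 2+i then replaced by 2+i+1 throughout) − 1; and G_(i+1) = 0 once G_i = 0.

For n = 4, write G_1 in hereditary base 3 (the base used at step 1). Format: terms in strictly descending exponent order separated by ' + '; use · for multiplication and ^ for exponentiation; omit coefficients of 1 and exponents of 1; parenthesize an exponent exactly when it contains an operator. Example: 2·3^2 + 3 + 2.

(0) 4|_2 = 2^2 ↦ 3^3|_3 = 27 ⇒ 26
(1) 26|_3 = 2·3^2 + 2·3 + 2 ↦ 2·4^2 + 2·4 + 2|_4 = 42 ⇒ 41

2·3^2 + 2·3 + 2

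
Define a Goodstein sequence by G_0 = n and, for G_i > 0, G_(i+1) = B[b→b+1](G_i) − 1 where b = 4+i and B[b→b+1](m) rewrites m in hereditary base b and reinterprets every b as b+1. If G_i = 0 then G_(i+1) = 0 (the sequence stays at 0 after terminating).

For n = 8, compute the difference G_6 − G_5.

0

(0) 8|_4 = 2·4 ↦ 2·5|_5 = 10 ⇒ 9
(1) 9|_5 = 5 + 4 ↦ 6 + 4|_6 = 10 ⇒ 9
(2) 9|_6 = 6 + 3 ↦ 7 + 3|_7 = 10 ⇒ 9
(3) 9|_7 = 7 + 2 ↦ 8 + 2|_8 = 10 ⇒ 9
(4) 9|_8 = 8 + 1 ↦ 9 + 1|_9 = 10 ⇒ 9
(5) 9|_9 = 9 ↦ 10|_10 = 10 ⇒ 9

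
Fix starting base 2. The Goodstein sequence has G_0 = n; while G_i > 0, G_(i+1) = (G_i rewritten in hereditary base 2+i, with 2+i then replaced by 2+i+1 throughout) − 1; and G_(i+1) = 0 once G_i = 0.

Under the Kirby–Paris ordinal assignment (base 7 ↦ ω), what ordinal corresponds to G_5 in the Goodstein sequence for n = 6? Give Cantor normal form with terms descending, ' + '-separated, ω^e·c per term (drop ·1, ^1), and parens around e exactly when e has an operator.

G_0=6  [base 2] 2^2 + 2  →[2↦3]→  3^3 + 3 = 30  −1 ⇒ G_1=29
G_1=29  [base 3] 3^3 + 2  →[3↦4]→  4^4 + 2 = 258  −1 ⇒ G_2=257
G_2=257  [base 4] 4^4 + 1  →[4↦5]→  5^5 + 1 = 3126  −1 ⇒ G_3=3125
G_3=3125  [base 5] 5^5  →[5↦6]→  6^6 = 46656  −1 ⇒ G_4=46655
G_4=46655  [base 6] 5·6^5 + 5·6^4 + 5·6^3 + 5·6^2 + 5·6 + 5  →[6↦7]→  5·7^5 + 5·7^4 + 5·7^3 + 5·7^2 + 5·7 + 5 = 98040  −1 ⇒ G_5=98039

ω^5·5 + ω^4·5 + ω^3·5 + ω^2·5 + ω·5 + 4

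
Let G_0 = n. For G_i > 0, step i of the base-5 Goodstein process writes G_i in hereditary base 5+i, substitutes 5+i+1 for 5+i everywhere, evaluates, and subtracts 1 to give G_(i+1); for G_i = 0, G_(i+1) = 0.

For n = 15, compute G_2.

step 0: 15 = 3·5; sub 6 for 5: 3·6; = 18; G_1 = 18−1 = 17
step 1: 17 = 2·6 + 5; sub 7 for 6: 2·7 + 5; = 19; G_2 = 19−1 = 18
step 2: 18 = 2·7 + 4; sub 8 for 7: 2·8 + 4; = 20; G_3 = 20−1 = 19

18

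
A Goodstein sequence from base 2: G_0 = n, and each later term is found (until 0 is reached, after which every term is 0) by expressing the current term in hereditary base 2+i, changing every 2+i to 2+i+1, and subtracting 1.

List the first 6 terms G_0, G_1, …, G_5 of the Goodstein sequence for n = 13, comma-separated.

13, 108, 1279, 16092, 280711, 5765998

base 2: 13 = 2^(2 + 1) + 2^2 + 1; at 3: 3^(3 + 1) + 3^3 + 1 = 109; next = 108
base 3: 108 = 3^(3 + 1) + 3^3; at 4: 4^(4 + 1) + 4^4 = 1280; next = 1279
base 4: 1279 = 4^(4 + 1) + 3·4^3 + 3·4^2 + 3·4 + 3; at 5: 5^(5 + 1) + 3·5^3 + 3·5^2 + 3·5 + 3 = 16093; next = 16092
base 5: 16092 = 5^(5 + 1) + 3·5^3 + 3·5^2 + 3·5 + 2; at 6: 6^(6 + 1) + 3·6^3 + 3·6^2 + 3·6 + 2 = 280712; next = 280711
base 6: 280711 = 6^(6 + 1) + 3·6^3 + 3·6^2 + 3·6 + 1; at 7: 7^(7 + 1) + 3·7^3 + 3·7^2 + 3·7 + 1 = 5765999; next = 5765998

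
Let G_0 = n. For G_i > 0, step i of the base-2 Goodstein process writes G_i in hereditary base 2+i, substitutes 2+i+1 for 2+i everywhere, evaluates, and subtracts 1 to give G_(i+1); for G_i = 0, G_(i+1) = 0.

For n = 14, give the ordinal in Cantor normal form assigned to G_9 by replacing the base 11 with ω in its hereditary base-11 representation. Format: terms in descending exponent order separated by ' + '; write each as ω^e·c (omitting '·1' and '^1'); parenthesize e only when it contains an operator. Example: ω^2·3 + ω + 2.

[0] 14 ≡ 2^(2 + 1) + 2^2 + 2 (base 2). Lift 3: 111. −1: 110.
[1] 110 ≡ 3^(3 + 1) + 3^3 + 2 (base 3). Lift 4: 1282. −1: 1281.
[2] 1281 ≡ 4^(4 + 1) + 4^4 + 1 (base 4). Lift 5: 18751. −1: 18750.
[3] 18750 ≡ 5^(5 + 1) + 5^5 (base 5). Lift 6: 326592. −1: 326591.
[4] 326591 ≡ 6^(6 + 1) + 5·6^5 + 5·6^4 + 5·6^3 + 5·6^2 + 5·6 + 5 (base 6). Lift 7: 5862841. −1: 5862840.
[5] 5862840 ≡ 7^(7 + 1) + 5·7^5 + 5·7^4 + 5·7^3 + 5·7^2 + 5·7 + 4 (base 7). Lift 8: 134404972. −1: 134404971.
[6] 134404971 ≡ 8^(8 + 1) + 5·8^5 + 5·8^4 + 5·8^3 + 5·8^2 + 5·8 + 3 (base 8). Lift 9: 3487116549. −1: 3487116548.
[7] 3487116548 ≡ 9^(9 + 1) + 5·9^5 + 5·9^4 + 5·9^3 + 5·9^2 + 5·9 + 2 (base 9). Lift 10: 100000555552. −1: 100000555551.
[8] 100000555551 ≡ 10^(10 + 1) + 5·10^5 + 5·10^4 + 5·10^3 + 5·10^2 + 5·10 + 1 (base 10). Lift 11: 3138429262497. −1: 3138429262496.

ω^(ω + 1) + ω^5·5 + ω^4·5 + ω^3·5 + ω^2·5 + ω·5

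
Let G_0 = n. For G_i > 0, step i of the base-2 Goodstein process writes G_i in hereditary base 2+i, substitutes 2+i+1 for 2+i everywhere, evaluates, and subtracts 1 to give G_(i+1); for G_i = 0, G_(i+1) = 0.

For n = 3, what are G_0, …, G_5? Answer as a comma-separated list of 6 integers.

(0) 3|_2 = 2 + 1 ↦ 3 + 1|_3 = 4 ⇒ 3
(1) 3|_3 = 3 ↦ 4|_4 = 4 ⇒ 3
(2) 3|_4 = 3 ↦ 3|_5 = 3 ⇒ 2
(3) 2|_5 = 2 ↦ 2|_6 = 2 ⇒ 1
(4) 1|_6 = 1 ↦ 1|_7 = 1 ⇒ 0

3, 3, 3, 2, 1, 0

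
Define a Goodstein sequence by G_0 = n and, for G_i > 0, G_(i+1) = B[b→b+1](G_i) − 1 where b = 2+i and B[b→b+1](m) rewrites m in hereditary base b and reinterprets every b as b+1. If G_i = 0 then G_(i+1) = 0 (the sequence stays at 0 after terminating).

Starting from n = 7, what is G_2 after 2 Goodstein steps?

259

7 —HB2→ 2^2 + 2 + 1 —bump→ 3^3 + 3 + 1 = 31 —(−1)→ 30
30 —HB3→ 3^3 + 3 —bump→ 4^4 + 4 = 260 —(−1)→ 259
259 —HB4→ 4^4 + 3 —bump→ 5^5 + 3 = 3128 —(−1)→ 3127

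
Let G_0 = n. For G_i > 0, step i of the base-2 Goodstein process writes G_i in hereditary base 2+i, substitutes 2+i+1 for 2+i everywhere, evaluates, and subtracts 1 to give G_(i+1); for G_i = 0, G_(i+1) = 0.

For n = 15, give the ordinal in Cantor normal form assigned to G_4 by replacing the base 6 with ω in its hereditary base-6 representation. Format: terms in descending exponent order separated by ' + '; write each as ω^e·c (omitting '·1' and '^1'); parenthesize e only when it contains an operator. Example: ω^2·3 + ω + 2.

i=0: 15 = 2^(2 + 1) + 2^2 + 2 + 1 (b=2); 2→3: 3^(3 + 1) + 3^3 + 3 + 1 = 112; 112−1 = 111
i=1: 111 = 3^(3 + 1) + 3^3 + 3 (b=3); 3→4: 4^(4 + 1) + 4^4 + 4 = 1284; 1284−1 = 1283
i=2: 1283 = 4^(4 + 1) + 4^4 + 3 (b=4); 4→5: 5^(5 + 1) + 5^5 + 3 = 18753; 18753−1 = 18752
i=3: 18752 = 5^(5 + 1) + 5^5 + 2 (b=5); 5→6: 6^(6 + 1) + 6^6 + 2 = 326594; 326594−1 = 326593
i=4: 326593 = 6^(6 + 1) + 6^6 + 1 (b=6); 6→7: 7^(7 + 1) + 7^7 + 1 = 6588345; 6588345−1 = 6588344

ω^(ω + 1) + ω^ω + 1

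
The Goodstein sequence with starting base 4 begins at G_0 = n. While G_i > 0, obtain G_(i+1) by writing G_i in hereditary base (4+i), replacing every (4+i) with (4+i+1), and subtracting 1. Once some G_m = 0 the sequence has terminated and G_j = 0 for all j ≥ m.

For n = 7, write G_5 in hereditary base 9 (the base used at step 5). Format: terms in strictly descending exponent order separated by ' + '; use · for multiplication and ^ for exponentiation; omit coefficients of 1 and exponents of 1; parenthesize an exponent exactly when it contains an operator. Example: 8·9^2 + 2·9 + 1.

[0] 7 ≡ 4 + 3 (base 4). Lift 5: 8. −1: 7.
[1] 7 ≡ 5 + 2 (base 5). Lift 6: 8. −1: 7.
[2] 7 ≡ 6 + 1 (base 6). Lift 7: 8. −1: 7.
[3] 7 ≡ 7 (base 7). Lift 8: 8. −1: 7.
[4] 7 ≡ 7 (base 8). Lift 9: 7. −1: 6.
[5] 6 ≡ 6 (base 9). Lift 10: 6. −1: 5.

6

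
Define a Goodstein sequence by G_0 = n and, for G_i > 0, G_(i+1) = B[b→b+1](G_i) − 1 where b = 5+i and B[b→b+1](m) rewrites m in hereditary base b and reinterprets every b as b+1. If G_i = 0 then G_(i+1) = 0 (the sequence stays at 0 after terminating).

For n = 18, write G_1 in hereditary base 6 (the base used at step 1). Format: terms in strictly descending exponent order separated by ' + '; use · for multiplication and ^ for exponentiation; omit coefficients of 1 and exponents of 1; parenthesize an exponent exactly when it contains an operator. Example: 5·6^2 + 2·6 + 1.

3·6 + 2

step 0: 18 = 3·5 + 3; sub 6 for 5: 3·6 + 3; = 21; G_1 = 21−1 = 20
step 1: 20 = 3·6 + 2; sub 7 for 6: 3·7 + 2; = 23; G_2 = 23−1 = 22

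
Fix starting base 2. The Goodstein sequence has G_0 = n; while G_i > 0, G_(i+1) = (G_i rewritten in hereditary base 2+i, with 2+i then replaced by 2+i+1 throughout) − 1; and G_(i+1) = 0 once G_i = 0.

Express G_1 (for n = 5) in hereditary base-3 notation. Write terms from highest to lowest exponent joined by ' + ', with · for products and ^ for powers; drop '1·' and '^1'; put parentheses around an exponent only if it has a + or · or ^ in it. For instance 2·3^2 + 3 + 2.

[0] 5 ≡ 2^2 + 1 (base 2). Lift 3: 28. −1: 27.
[1] 27 ≡ 3^3 (base 3). Lift 4: 256. −1: 255.

3^3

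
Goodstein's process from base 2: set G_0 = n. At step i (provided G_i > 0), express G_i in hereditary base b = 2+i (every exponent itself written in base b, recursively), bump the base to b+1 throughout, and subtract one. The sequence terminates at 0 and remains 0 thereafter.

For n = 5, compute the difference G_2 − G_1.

5 —HB2→ 2^2 + 1 —bump→ 3^3 + 1 = 28 —(−1)→ 27
27 —HB3→ 3^3 —bump→ 4^4 = 256 —(−1)→ 255

228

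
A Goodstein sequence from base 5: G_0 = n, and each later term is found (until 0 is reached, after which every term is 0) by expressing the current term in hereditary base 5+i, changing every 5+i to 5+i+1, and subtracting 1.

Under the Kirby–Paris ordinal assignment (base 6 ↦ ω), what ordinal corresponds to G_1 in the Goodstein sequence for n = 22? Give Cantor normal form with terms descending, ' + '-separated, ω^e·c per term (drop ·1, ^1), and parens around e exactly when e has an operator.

22 —HB5→ 4·5 + 2 —bump→ 4·6 + 2 = 26 —(−1)→ 25
25 —HB6→ 4·6 + 1 —bump→ 4·7 + 1 = 29 —(−1)→ 28

ω·4 + 1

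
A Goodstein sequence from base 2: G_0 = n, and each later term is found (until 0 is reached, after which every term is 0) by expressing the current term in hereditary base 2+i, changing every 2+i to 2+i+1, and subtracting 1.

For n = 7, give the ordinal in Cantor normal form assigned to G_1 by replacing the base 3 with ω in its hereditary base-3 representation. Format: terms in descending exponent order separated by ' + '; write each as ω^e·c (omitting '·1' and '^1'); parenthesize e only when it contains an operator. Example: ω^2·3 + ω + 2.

ω^ω + ω

(0) 7|_2 = 2^2 + 2 + 1 ↦ 3^3 + 3 + 1|_3 = 31 ⇒ 30
(1) 30|_3 = 3^3 + 3 ↦ 4^4 + 4|_4 = 260 ⇒ 259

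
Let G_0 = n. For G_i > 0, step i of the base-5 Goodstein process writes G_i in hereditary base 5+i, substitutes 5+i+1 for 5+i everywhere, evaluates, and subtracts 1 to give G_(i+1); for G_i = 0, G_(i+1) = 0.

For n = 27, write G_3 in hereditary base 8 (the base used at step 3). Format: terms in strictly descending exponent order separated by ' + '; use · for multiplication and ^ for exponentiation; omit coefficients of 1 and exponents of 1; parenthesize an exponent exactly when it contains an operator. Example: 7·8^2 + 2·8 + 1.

G_0=27  [base 5] 5^2 + 2  →[5↦6]→  6^2 + 2 = 38  −1 ⇒ G_1=37
G_1=37  [base 6] 6^2 + 1  →[6↦7]→  7^2 + 1 = 50  −1 ⇒ G_2=49
G_2=49  [base 7] 7^2  →[7↦8]→  8^2 = 64  −1 ⇒ G_3=63

7·8 + 7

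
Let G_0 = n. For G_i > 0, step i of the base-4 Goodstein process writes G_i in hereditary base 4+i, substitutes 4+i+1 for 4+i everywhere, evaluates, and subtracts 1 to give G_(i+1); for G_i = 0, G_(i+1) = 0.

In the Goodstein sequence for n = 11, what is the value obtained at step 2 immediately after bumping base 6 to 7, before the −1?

[0] 11 ≡ 2·4 + 3 (base 4). Lift 5: 13. −1: 12.
[1] 12 ≡ 2·5 + 2 (base 5). Lift 6: 14. −1: 13.
[2] 13 ≡ 2·6 + 1 (base 6). Lift 7: 15. −1: 14.

15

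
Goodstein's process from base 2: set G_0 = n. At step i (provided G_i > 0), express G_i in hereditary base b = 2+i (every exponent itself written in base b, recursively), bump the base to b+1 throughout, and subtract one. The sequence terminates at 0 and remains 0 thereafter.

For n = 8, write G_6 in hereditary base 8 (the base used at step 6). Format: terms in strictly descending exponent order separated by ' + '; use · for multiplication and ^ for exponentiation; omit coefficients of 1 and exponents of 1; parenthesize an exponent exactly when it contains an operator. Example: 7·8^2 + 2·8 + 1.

2·8^8 + 2·8^2 + 8 + 3

8 —HB2→ 2^(2 + 1) —bump→ 3^(3 + 1) = 81 —(−1)→ 80
80 —HB3→ 2·3^3 + 2·3^2 + 2·3 + 2 —bump→ 2·4^4 + 2·4^2 + 2·4 + 2 = 554 —(−1)→ 553
553 —HB4→ 2·4^4 + 2·4^2 + 2·4 + 1 —bump→ 2·5^5 + 2·5^2 + 2·5 + 1 = 6311 —(−1)→ 6310
6310 —HB5→ 2·5^5 + 2·5^2 + 2·5 —bump→ 2·6^6 + 2·6^2 + 2·6 = 93396 —(−1)→ 93395
93395 —HB6→ 2·6^6 + 2·6^2 + 6 + 5 —bump→ 2·7^7 + 2·7^2 + 7 + 5 = 1647196 —(−1)→ 1647195
1647195 —HB7→ 2·7^7 + 2·7^2 + 7 + 4 —bump→ 2·8^8 + 2·8^2 + 8 + 4 = 33554572 —(−1)→ 33554571
33554571 —HB8→ 2·8^8 + 2·8^2 + 8 + 3 —bump→ 2·9^9 + 2·9^2 + 9 + 3 = 774841152 —(−1)→ 774841151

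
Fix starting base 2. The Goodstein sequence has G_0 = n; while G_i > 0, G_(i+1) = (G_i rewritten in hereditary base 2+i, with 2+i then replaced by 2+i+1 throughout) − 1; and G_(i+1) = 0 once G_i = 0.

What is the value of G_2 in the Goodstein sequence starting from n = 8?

553

8 —HB2→ 2^(2 + 1) —bump→ 3^(3 + 1) = 81 —(−1)→ 80
80 —HB3→ 2·3^3 + 2·3^2 + 2·3 + 2 —bump→ 2·4^4 + 2·4^2 + 2·4 + 2 = 554 —(−1)→ 553
553 —HB4→ 2·4^4 + 2·4^2 + 2·4 + 1 —bump→ 2·5^5 + 2·5^2 + 2·5 + 1 = 6311 —(−1)→ 6310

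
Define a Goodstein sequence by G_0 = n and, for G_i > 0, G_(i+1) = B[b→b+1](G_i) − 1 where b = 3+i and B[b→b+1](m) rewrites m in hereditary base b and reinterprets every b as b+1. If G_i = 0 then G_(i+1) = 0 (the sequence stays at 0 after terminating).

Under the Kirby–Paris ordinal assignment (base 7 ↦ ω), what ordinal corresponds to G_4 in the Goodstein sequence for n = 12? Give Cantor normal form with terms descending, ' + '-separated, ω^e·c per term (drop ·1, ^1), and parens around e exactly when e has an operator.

ω^2

G_0 = 12. HB_3(12) = 3^2 + 3. Bump = 20. G_1 = 19.
G_1 = 19. HB_4(19) = 4^2 + 3. Bump = 28. G_2 = 27.
G_2 = 27. HB_5(27) = 5^2 + 2. Bump = 38. G_3 = 37.
G_3 = 37. HB_6(37) = 6^2 + 1. Bump = 50. G_4 = 49.
G_4 = 49. HB_7(49) = 7^2. Bump = 64. G_5 = 63.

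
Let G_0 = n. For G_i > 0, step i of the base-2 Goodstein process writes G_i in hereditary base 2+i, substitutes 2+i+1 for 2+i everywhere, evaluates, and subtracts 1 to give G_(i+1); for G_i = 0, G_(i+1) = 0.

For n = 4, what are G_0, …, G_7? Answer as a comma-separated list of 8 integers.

4, 26, 41, 60, 83, 109, 139, 173

step 0: 4 = 2^2; sub 3 for 2: 3^3; = 27; G_1 = 27−1 = 26
step 1: 26 = 2·3^2 + 2·3 + 2; sub 4 for 3: 2·4^2 + 2·4 + 2; = 42; G_2 = 42−1 = 41
step 2: 41 = 2·4^2 + 2·4 + 1; sub 5 for 4: 2·5^2 + 2·5 + 1; = 61; G_3 = 61−1 = 60
step 3: 60 = 2·5^2 + 2·5; sub 6 for 5: 2·6^2 + 2·6; = 84; G_4 = 84−1 = 83
step 4: 83 = 2·6^2 + 6 + 5; sub 7 for 6: 2·7^2 + 7 + 5; = 110; G_5 = 110−1 = 109
step 5: 109 = 2·7^2 + 7 + 4; sub 8 for 7: 2·8^2 + 8 + 4; = 140; G_6 = 140−1 = 139
step 6: 139 = 2·8^2 + 8 + 3; sub 9 for 8: 2·9^2 + 9 + 3; = 174; G_7 = 174−1 = 173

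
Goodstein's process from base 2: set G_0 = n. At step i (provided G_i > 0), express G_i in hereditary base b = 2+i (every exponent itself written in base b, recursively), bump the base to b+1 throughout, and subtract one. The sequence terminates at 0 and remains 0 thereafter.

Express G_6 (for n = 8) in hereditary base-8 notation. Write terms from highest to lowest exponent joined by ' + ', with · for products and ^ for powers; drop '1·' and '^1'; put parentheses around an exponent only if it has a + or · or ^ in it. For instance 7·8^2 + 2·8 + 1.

[0] 8 ≡ 2^(2 + 1) (base 2). Lift 3: 81. −1: 80.
[1] 80 ≡ 2·3^3 + 2·3^2 + 2·3 + 2 (base 3). Lift 4: 554. −1: 553.
[2] 553 ≡ 2·4^4 + 2·4^2 + 2·4 + 1 (base 4). Lift 5: 6311. −1: 6310.
[3] 6310 ≡ 2·5^5 + 2·5^2 + 2·5 (base 5). Lift 6: 93396. −1: 93395.
[4] 93395 ≡ 2·6^6 + 2·6^2 + 6 + 5 (base 6). Lift 7: 1647196. −1: 1647195.
[5] 1647195 ≡ 2·7^7 + 2·7^2 + 7 + 4 (base 7). Lift 8: 33554572. −1: 33554571.
[6] 33554571 ≡ 2·8^8 + 2·8^2 + 8 + 3 (base 8). Lift 9: 774841152. −1: 774841151.

2·8^8 + 2·8^2 + 8 + 3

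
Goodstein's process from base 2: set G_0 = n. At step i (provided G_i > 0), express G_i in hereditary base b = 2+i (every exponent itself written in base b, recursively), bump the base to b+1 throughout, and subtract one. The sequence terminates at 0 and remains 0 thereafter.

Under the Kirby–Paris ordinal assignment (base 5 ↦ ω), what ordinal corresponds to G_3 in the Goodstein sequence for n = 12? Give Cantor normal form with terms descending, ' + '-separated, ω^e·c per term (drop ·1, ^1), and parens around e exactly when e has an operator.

step 0: 12 = 2^(2 + 1) + 2^2; sub 3 for 2: 3^(3 + 1) + 3^3; = 108; G_1 = 108−1 = 107
step 1: 107 = 3^(3 + 1) + 2·3^2 + 2·3 + 2; sub 4 for 3: 4^(4 + 1) + 2·4^2 + 2·4 + 2; = 1066; G_2 = 1066−1 = 1065
step 2: 1065 = 4^(4 + 1) + 2·4^2 + 2·4 + 1; sub 5 for 4: 5^(5 + 1) + 2·5^2 + 2·5 + 1; = 15686; G_3 = 15686−1 = 15685
step 3: 15685 = 5^(5 + 1) + 2·5^2 + 2·5; sub 6 for 5: 6^(6 + 1) + 2·6^2 + 2·6; = 280020; G_4 = 280020−1 = 280019

ω^(ω + 1) + ω^2·2 + ω·2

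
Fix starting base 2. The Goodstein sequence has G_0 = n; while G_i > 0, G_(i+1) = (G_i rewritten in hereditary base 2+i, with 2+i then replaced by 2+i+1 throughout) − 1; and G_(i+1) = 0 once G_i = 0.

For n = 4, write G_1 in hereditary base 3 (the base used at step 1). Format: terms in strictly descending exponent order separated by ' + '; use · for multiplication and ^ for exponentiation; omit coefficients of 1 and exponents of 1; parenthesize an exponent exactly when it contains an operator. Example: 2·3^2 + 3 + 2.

2·3^2 + 2·3 + 2

(0) 4|_2 = 2^2 ↦ 3^3|_3 = 27 ⇒ 26
(1) 26|_3 = 2·3^2 + 2·3 + 2 ↦ 2·4^2 + 2·4 + 2|_4 = 42 ⇒ 41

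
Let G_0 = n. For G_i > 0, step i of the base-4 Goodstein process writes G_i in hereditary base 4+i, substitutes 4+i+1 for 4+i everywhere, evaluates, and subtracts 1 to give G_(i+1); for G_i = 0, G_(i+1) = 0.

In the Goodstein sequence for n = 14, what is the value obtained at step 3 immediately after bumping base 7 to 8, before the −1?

base 4: 14 = 3·4 + 2; at 5: 3·5 + 2 = 17; next = 16
base 5: 16 = 3·5 + 1; at 6: 3·6 + 1 = 19; next = 18
base 6: 18 = 3·6; at 7: 3·7 = 21; next = 20

22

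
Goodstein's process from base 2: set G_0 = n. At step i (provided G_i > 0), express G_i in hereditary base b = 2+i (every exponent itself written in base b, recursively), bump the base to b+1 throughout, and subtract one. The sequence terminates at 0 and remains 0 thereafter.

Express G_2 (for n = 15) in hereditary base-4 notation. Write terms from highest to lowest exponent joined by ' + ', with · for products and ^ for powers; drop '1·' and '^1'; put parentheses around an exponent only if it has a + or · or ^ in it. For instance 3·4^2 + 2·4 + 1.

4^(4 + 1) + 4^4 + 3

step 0: 15 = 2^(2 + 1) + 2^2 + 2 + 1; sub 3 for 2: 3^(3 + 1) + 3^3 + 3 + 1; = 112; G_1 = 112−1 = 111
step 1: 111 = 3^(3 + 1) + 3^3 + 3; sub 4 for 3: 4^(4 + 1) + 4^4 + 4; = 1284; G_2 = 1284−1 = 1283
step 2: 1283 = 4^(4 + 1) + 4^4 + 3; sub 5 for 4: 5^(5 + 1) + 5^5 + 3; = 18753; G_3 = 18753−1 = 18752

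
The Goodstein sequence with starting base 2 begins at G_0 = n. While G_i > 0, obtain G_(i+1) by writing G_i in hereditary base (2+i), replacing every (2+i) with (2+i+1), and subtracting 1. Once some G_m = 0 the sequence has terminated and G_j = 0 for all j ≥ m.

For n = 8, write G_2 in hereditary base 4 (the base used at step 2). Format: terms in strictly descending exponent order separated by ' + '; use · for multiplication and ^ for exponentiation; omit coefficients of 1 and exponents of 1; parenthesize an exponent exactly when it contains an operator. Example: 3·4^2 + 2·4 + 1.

2·4^4 + 2·4^2 + 2·4 + 1

8 —HB2→ 2^(2 + 1) —bump→ 3^(3 + 1) = 81 —(−1)→ 80
80 —HB3→ 2·3^3 + 2·3^2 + 2·3 + 2 —bump→ 2·4^4 + 2·4^2 + 2·4 + 2 = 554 —(−1)→ 553
553 —HB4→ 2·4^4 + 2·4^2 + 2·4 + 1 —bump→ 2·5^5 + 2·5^2 + 2·5 + 1 = 6311 —(−1)→ 6310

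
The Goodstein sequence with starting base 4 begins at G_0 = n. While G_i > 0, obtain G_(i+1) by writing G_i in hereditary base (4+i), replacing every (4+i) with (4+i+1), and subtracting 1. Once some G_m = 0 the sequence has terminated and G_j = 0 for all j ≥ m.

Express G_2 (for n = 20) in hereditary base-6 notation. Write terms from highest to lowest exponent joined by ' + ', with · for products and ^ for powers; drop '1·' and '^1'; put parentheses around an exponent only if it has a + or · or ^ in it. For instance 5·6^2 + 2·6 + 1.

G_0 = 20. HB_4(20) = 4^2 + 4. Bump = 30. G_1 = 29.
G_1 = 29. HB_5(29) = 5^2 + 4. Bump = 40. G_2 = 39.

6^2 + 3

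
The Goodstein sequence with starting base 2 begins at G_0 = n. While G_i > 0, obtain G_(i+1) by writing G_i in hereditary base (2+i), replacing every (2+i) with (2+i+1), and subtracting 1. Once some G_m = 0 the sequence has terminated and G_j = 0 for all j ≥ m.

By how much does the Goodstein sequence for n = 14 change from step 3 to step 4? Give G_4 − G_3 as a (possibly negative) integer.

307841

i=0: 14 = 2^(2 + 1) + 2^2 + 2 (b=2); 2→3: 3^(3 + 1) + 3^3 + 3 = 111; 111−1 = 110
i=1: 110 = 3^(3 + 1) + 3^3 + 2 (b=3); 3→4: 4^(4 + 1) + 4^4 + 2 = 1282; 1282−1 = 1281
i=2: 1281 = 4^(4 + 1) + 4^4 + 1 (b=4); 4→5: 5^(5 + 1) + 5^5 + 1 = 18751; 18751−1 = 18750
i=3: 18750 = 5^(5 + 1) + 5^5 (b=5); 5→6: 6^(6 + 1) + 6^6 = 326592; 326592−1 = 326591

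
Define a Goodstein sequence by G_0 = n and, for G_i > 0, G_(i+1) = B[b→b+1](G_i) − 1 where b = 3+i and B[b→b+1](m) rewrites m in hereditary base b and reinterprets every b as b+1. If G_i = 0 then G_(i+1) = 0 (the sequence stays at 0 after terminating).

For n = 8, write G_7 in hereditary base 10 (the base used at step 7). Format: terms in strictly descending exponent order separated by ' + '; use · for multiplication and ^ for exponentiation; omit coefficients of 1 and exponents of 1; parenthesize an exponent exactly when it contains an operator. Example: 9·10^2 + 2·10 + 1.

10 + 1

step 0: 8 = 2·3 + 2; sub 4 for 3: 2·4 + 2; = 10; G_1 = 10−1 = 9
step 1: 9 = 2·4 + 1; sub 5 for 4: 2·5 + 1; = 11; G_2 = 11−1 = 10
step 2: 10 = 2·5; sub 6 for 5: 2·6; = 12; G_3 = 12−1 = 11
step 3: 11 = 6 + 5; sub 7 for 6: 7 + 5; = 12; G_4 = 12−1 = 11
step 4: 11 = 7 + 4; sub 8 for 7: 8 + 4; = 12; G_5 = 12−1 = 11
step 5: 11 = 8 + 3; sub 9 for 8: 9 + 3; = 12; G_6 = 12−1 = 11
step 6: 11 = 9 + 2; sub 10 for 9: 10 + 2; = 12; G_7 = 12−1 = 11
step 7: 11 = 10 + 1; sub 11 for 10: 11 + 1; = 12; G_8 = 12−1 = 11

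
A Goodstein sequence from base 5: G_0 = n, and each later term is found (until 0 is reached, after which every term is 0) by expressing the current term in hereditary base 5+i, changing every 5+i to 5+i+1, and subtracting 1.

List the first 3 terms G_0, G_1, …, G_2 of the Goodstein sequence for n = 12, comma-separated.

(0) 12|_5 = 2·5 + 2 ↦ 2·6 + 2|_6 = 14 ⇒ 13
(1) 13|_6 = 2·6 + 1 ↦ 2·7 + 1|_7 = 15 ⇒ 14

12, 13, 14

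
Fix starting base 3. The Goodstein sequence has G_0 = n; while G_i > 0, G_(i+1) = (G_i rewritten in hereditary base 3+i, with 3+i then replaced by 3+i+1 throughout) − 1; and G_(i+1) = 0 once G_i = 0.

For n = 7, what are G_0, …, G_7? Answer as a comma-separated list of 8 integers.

step 0: 7 = 2·3 + 1; sub 4 for 3: 2·4 + 1; = 9; G_1 = 9−1 = 8
step 1: 8 = 2·4; sub 5 for 4: 2·5; = 10; G_2 = 10−1 = 9
step 2: 9 = 5 + 4; sub 6 for 5: 6 + 4; = 10; G_3 = 10−1 = 9
step 3: 9 = 6 + 3; sub 7 for 6: 7 + 3; = 10; G_4 = 10−1 = 9
step 4: 9 = 7 + 2; sub 8 for 7: 8 + 2; = 10; G_5 = 10−1 = 9
step 5: 9 = 8 + 1; sub 9 for 8: 9 + 1; = 10; G_6 = 10−1 = 9
step 6: 9 = 9; sub 10 for 9: 10; = 10; G_7 = 10−1 = 9

7, 8, 9, 9, 9, 9, 9, 9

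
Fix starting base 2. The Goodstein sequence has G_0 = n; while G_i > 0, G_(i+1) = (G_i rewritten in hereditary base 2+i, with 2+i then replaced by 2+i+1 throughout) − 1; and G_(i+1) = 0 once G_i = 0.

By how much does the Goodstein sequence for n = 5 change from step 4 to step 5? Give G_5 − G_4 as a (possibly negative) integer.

5 —HB2→ 2^2 + 1 —bump→ 3^3 + 1 = 28 —(−1)→ 27
27 —HB3→ 3^3 —bump→ 4^4 = 256 —(−1)→ 255
255 —HB4→ 3·4^3 + 3·4^2 + 3·4 + 3 —bump→ 3·5^3 + 3·5^2 + 3·5 + 3 = 468 —(−1)→ 467
467 —HB5→ 3·5^3 + 3·5^2 + 3·5 + 2 —bump→ 3·6^3 + 3·6^2 + 3·6 + 2 = 776 —(−1)→ 775
775 —HB6→ 3·6^3 + 3·6^2 + 3·6 + 1 —bump→ 3·7^3 + 3·7^2 + 3·7 + 1 = 1198 —(−1)→ 1197

422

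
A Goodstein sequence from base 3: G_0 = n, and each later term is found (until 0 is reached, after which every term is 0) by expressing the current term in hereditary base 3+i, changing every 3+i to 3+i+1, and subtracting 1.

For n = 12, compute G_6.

step 0: 12 = 3^2 + 3; sub 4 for 3: 4^2 + 4; = 20; G_1 = 20−1 = 19
step 1: 19 = 4^2 + 3; sub 5 for 4: 5^2 + 3; = 28; G_2 = 28−1 = 27
step 2: 27 = 5^2 + 2; sub 6 for 5: 6^2 + 2; = 38; G_3 = 38−1 = 37
step 3: 37 = 6^2 + 1; sub 7 for 6: 7^2 + 1; = 50; G_4 = 50−1 = 49
step 4: 49 = 7^2; sub 8 for 7: 8^2; = 64; G_5 = 64−1 = 63
step 5: 63 = 7·8 + 7; sub 9 for 8: 7·9 + 7; = 70; G_6 = 70−1 = 69

69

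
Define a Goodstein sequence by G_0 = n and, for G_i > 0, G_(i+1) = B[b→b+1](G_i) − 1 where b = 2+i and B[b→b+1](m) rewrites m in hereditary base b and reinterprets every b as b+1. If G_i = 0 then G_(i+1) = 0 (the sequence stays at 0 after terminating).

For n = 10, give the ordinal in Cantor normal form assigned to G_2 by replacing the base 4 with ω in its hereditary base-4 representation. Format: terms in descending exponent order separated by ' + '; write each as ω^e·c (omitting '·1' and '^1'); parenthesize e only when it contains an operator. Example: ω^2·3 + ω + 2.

(0) 10|_2 = 2^(2 + 1) + 2 ↦ 3^(3 + 1) + 3|_3 = 84 ⇒ 83
(1) 83|_3 = 3^(3 + 1) + 2 ↦ 4^(4 + 1) + 2|_4 = 1026 ⇒ 1025

ω^(ω + 1) + 1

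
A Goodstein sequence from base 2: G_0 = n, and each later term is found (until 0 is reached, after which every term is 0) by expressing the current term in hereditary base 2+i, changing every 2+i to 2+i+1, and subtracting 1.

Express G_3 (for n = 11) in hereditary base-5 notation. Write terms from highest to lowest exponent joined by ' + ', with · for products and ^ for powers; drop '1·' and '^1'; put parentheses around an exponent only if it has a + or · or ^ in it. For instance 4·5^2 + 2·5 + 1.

5^(5 + 1) + 2

[0] 11 ≡ 2^(2 + 1) + 2 + 1 (base 2). Lift 3: 85. −1: 84.
[1] 84 ≡ 3^(3 + 1) + 3 (base 3). Lift 4: 1028. −1: 1027.
[2] 1027 ≡ 4^(4 + 1) + 3 (base 4). Lift 5: 15628. −1: 15627.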